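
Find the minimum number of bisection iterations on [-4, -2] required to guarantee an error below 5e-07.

We need (b-a)/2^n ≤ 5e-07
(-2 - (-4))/2^n ≤ 5e-07
2/2^n ≤ 5e-07
2^n ≥ 4000000
n ≥ log₂(4000000) = 21.93
n ≥ 22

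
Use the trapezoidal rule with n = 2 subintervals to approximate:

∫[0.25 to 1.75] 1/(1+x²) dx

f(x) = 1/(1+x²)
a = 0.25, b = 1.75, n = 2
h = (b - a)/n = 0.750000

Trapezoidal rule: (h/2)[f(x₀) + 2f(x₁) + 2f(x₂) + ... + f(xₙ)]

x_0 = 0.2500, f(x_0) = 0.941176, coefficient = 1
x_1 = 1.0000, f(x_1) = 0.500000, coefficient = 2
x_2 = 1.7500, f(x_2) = 0.246154, coefficient = 1

I ≈ (0.750000/2) × 2.187330 = 0.820249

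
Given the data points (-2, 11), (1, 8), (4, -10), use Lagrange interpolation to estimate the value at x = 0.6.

Lagrange interpolation formula:
P(x) = Σ yᵢ × Lᵢ(x)
where Lᵢ(x) = Π_{j≠i} (x - xⱼ)/(xᵢ - xⱼ)

L_0(0.6) = (0.6 - 1)/(-2 - 1) × (0.6 - 4)/(-2 - 4) = 0.075556
L_1(0.6) = (0.6 - (-2))/(1 - (-2)) × (0.6 - 4)/(1 - 4) = 0.982222
L_2(0.6) = (0.6 - (-2))/(4 - (-2)) × (0.6 - 1)/(4 - 1) = -0.057778

P(0.6) = 11×L_0(0.6) + 8×L_1(0.6) + (-10)×L_2(0.6)
P(0.6) = 9.266667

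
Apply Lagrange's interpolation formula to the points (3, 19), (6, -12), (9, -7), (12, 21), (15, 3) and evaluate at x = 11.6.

Lagrange interpolation formula:
P(x) = Σ yᵢ × Lᵢ(x)
where Lᵢ(x) = Π_{j≠i} (x - xⱼ)/(xᵢ - xⱼ)

L_0(11.6) = (11.6 - 6)/(3 - 6) × (11.6 - 9)/(3 - 9) × (11.6 - 12)/(3 - 12) × (11.6 - 15)/(3 - 15) = 0.010186
L_1(11.6) = (11.6 - 3)/(6 - 3) × (11.6 - 9)/(6 - 9) × (11.6 - 12)/(6 - 12) × (11.6 - 15)/(6 - 15) = -0.062571
L_2(11.6) = (11.6 - 3)/(9 - 3) × (11.6 - 6)/(9 - 6) × (11.6 - 12)/(9 - 12) × (11.6 - 15)/(9 - 15) = 0.202153
L_3(11.6) = (11.6 - 3)/(12 - 3) × (11.6 - 6)/(12 - 6) × (11.6 - 9)/(12 - 9) × (11.6 - 15)/(12 - 15) = 0.875997
L_4(11.6) = (11.6 - 3)/(15 - 3) × (11.6 - 6)/(15 - 6) × (11.6 - 9)/(15 - 9) × (11.6 - 12)/(15 - 12) = -0.025765

P(11.6) = 19×L_0(11.6) + (-12)×L_1(11.6) + (-7)×L_2(11.6) + 21×L_3(11.6) + 3×L_4(11.6)
P(11.6) = 17.847954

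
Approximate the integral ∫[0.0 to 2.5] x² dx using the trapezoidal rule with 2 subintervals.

f(x) = x²
a = 0.0, b = 2.5, n = 2
h = (b - a)/n = 1.250000

Trapezoidal rule: (h/2)[f(x₀) + 2f(x₁) + 2f(x₂) + ... + f(xₙ)]

x_0 = 0.0000, f(x_0) = 0.000000, coefficient = 1
x_1 = 1.2500, f(x_1) = 1.562500, coefficient = 2
x_2 = 2.5000, f(x_2) = 6.250000, coefficient = 1

I ≈ (1.250000/2) × 9.375000 = 5.859375
Exact value: 5.208333
Error: 0.651042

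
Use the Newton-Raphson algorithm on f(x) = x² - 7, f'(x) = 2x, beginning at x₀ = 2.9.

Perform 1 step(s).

f(x) = x² - 7
f'(x) = 2x
x₀ = 2.9

Newton-Raphson formula: x_{n+1} = x_n - f(x_n)/f'(x_n)

Iteration 1:
  f(2.900000) = 1.410000
  f'(2.900000) = 5.800000
  x_1 = 2.900000 - 1.410000/5.800000 = 2.656897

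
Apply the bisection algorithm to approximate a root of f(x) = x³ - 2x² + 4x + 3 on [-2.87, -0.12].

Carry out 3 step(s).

f(x) = x³ - 2x² + 4x + 3
Initial interval: [-2.87, -0.12]

Iteration 1:
  c_1 = (-2.870000 + (-0.120000))/2 = -1.495000
  f(c_1) = f(-1.495000) = -10.791412
  f(a) × f(c) ≥ 0, new interval: [-1.495000, -0.120000]
Iteration 2:
  c_2 = (-1.495000 + (-0.120000))/2 = -0.807500
  f(c_2) = f(-0.807500) = -2.060648
  f(a) × f(c) ≥ 0, new interval: [-0.807500, -0.120000]
Iteration 3:
  c_3 = (-0.807500 + (-0.120000))/2 = -0.463750
  f(c_3) = f(-0.463750) = 0.615136
  f(a) × f(c) < 0, new interval: [-0.807500, -0.463750]

After 3 iteration(s), the approximation is c_3 = -0.463750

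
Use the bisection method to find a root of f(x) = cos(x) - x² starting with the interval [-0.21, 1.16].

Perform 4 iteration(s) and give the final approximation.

f(x) = cos(x) - x²
Initial interval: [-0.21, 1.16]

Iteration 1:
  c_1 = (-0.210000 + 1.160000)/2 = 0.475000
  f(c_1) = f(0.475000) = 0.663668
  f(a) × f(c) ≥ 0, new interval: [0.475000, 1.160000]
Iteration 2:
  c_2 = (0.475000 + 1.160000)/2 = 0.817500
  f(c_2) = f(0.817500) = 0.015741
  f(a) × f(c) ≥ 0, new interval: [0.817500, 1.160000]
Iteration 3:
  c_3 = (0.817500 + 1.160000)/2 = 0.988750
  f(c_3) = f(0.988750) = -0.427892
  f(a) × f(c) < 0, new interval: [0.817500, 0.988750]
Iteration 4:
  c_4 = (0.817500 + 0.988750)/2 = 0.903125
  f(c_4) = f(0.903125) = -0.196476
  f(a) × f(c) < 0, new interval: [0.817500, 0.903125]

After 4 iteration(s), the approximation is c_4 = 0.903125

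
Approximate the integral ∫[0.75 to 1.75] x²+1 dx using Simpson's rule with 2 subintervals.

f(x) = x²+1
a = 0.75, b = 1.75, n = 2
h = (b - a)/n = 0.500000

Simpson's rule: (h/3)[f(x₀) + 4f(x₁) + 2f(x₂) + ... + f(xₙ)]

x_0 = 0.7500, f(x_0) = 1.562500, coefficient = 1
x_1 = 1.2500, f(x_1) = 2.562500, coefficient = 4
x_2 = 1.7500, f(x_2) = 4.062500, coefficient = 1

I ≈ (0.500000/3) × 15.875000 = 2.645833
Exact value: 2.645833
Error: 0.000000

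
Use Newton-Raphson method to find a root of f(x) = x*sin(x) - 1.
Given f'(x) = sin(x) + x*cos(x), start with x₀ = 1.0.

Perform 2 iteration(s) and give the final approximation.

f(x) = x*sin(x) - 1
f'(x) = sin(x) + x*cos(x)
x₀ = 1.0

Newton-Raphson formula: x_{n+1} = x_n - f(x_n)/f'(x_n)

Iteration 1:
  f(1.000000) = -0.158529
  f'(1.000000) = 1.381773
  x_1 = 1.000000 - (-0.158529)/1.381773 = 1.114729
Iteration 2:
  f(1.114729) = 0.000794
  f'(1.114729) = 1.388741
  x_2 = 1.114729 - 0.000794/1.388741 = 1.114157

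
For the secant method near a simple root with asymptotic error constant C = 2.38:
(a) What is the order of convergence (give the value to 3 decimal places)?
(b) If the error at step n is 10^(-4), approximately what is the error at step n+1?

(a) Secant method has superlinear convergence with order φ = (1+√5)/2 ≈ 1.618.
    This means |e_{n+1}| ≈ C|e_n|^1.618.

(b) With |e_n| = 10^(-4) and C = 2.38:
    |e_{n+1}| ≈ 2.38 × (10^(-4))^1.618 = 2.38 × 10^(-6.47)

(a) ≈ 1.618 (golden ratio); (b) |e_{n+1}| ≈ 8.025e-07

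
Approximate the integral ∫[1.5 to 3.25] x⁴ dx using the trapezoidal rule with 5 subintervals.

f(x) = x⁴
a = 1.5, b = 3.25, n = 5
h = (b - a)/n = 0.350000

Trapezoidal rule: (h/2)[f(x₀) + 2f(x₁) + 2f(x₂) + ... + f(xₙ)]

x_0 = 1.5000, f(x_0) = 5.062500, coefficient = 1
x_1 = 1.8500, f(x_1) = 11.713506, coefficient = 2
x_2 = 2.2000, f(x_2) = 23.425600, coefficient = 2
x_3 = 2.5500, f(x_3) = 42.282506, coefficient = 2
x_4 = 2.9000, f(x_4) = 70.728100, coefficient = 2
x_5 = 3.2500, f(x_5) = 111.566406, coefficient = 1

I ≈ (0.350000/2) × 412.928331 = 72.262458
Exact value: 70.999414
Error: 1.263044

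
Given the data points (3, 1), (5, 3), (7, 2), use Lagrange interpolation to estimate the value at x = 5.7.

Lagrange interpolation formula:
P(x) = Σ yᵢ × Lᵢ(x)
where Lᵢ(x) = Π_{j≠i} (x - xⱼ)/(xᵢ - xⱼ)

L_0(5.7) = (5.7 - 5)/(3 - 5) × (5.7 - 7)/(3 - 7) = -0.113750
L_1(5.7) = (5.7 - 3)/(5 - 3) × (5.7 - 7)/(5 - 7) = 0.877500
L_2(5.7) = (5.7 - 3)/(7 - 3) × (5.7 - 5)/(7 - 5) = 0.236250

P(5.7) = 1×L_0(5.7) + 3×L_1(5.7) + 2×L_2(5.7)
P(5.7) = 2.991250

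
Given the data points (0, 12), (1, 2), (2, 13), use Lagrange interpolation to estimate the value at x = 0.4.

Lagrange interpolation formula:
P(x) = Σ yᵢ × Lᵢ(x)
where Lᵢ(x) = Π_{j≠i} (x - xⱼ)/(xᵢ - xⱼ)

L_0(0.4) = (0.4 - 1)/(0 - 1) × (0.4 - 2)/(0 - 2) = 0.480000
L_1(0.4) = (0.4 - 0)/(1 - 0) × (0.4 - 2)/(1 - 2) = 0.640000
L_2(0.4) = (0.4 - 0)/(2 - 0) × (0.4 - 1)/(2 - 1) = -0.120000

P(0.4) = 12×L_0(0.4) + 2×L_1(0.4) + 13×L_2(0.4)
P(0.4) = 5.480000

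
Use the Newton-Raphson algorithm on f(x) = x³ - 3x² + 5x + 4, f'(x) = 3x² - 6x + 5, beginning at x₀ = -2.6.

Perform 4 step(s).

f(x) = x³ - 3x² + 5x + 4
f'(x) = 3x² - 6x + 5
x₀ = -2.6

Newton-Raphson formula: x_{n+1} = x_n - f(x_n)/f'(x_n)

Iteration 1:
  f(-2.600000) = -46.856000
  f'(-2.600000) = 40.880000
  x_1 = -2.600000 - (-46.856000)/40.880000 = -1.453816
Iteration 2:
  f(-1.453816) = -12.682582
  f'(-1.453816) = 20.063640
  x_2 = -1.453816 - (-12.682582)/20.063640 = -0.821698
Iteration 3:
  f(-0.821698) = -2.688857
  f'(-0.821698) = 11.955755
  x_3 = -0.821698 - (-2.688857)/11.955755 = -0.596798
Iteration 4:
  f(-0.596798) = -0.265051
  f'(-0.596798) = 9.649288
  x_4 = -0.596798 - (-0.265051)/9.649288 = -0.569329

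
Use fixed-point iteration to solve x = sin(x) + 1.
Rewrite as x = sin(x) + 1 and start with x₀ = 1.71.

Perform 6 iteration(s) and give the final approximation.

Equation: x = sin(x) + 1
Fixed-point form: x = sin(x) + 1
x₀ = 1.71

x_1 = g(1.710000) = 1.990327
x_2 = g(1.990327) = 1.913280
x_3 = g(1.913280) = 1.941923
x_4 = g(1.941923) = 1.931919
x_5 = g(1.931919) = 1.935501
x_6 = g(1.935501) = 1.934229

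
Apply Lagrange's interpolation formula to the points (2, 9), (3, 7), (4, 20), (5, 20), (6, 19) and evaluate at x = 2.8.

Lagrange interpolation formula:
P(x) = Σ yᵢ × Lᵢ(x)
where Lᵢ(x) = Π_{j≠i} (x - xⱼ)/(xᵢ - xⱼ)

L_0(2.8) = (2.8 - 3)/(2 - 3) × (2.8 - 4)/(2 - 4) × (2.8 - 5)/(2 - 5) × (2.8 - 6)/(2 - 6) = 0.070400
L_1(2.8) = (2.8 - 2)/(3 - 2) × (2.8 - 4)/(3 - 4) × (2.8 - 5)/(3 - 5) × (2.8 - 6)/(3 - 6) = 1.126400
L_2(2.8) = (2.8 - 2)/(4 - 2) × (2.8 - 3)/(4 - 3) × (2.8 - 5)/(4 - 5) × (2.8 - 6)/(4 - 6) = -0.281600
L_3(2.8) = (2.8 - 2)/(5 - 2) × (2.8 - 3)/(5 - 3) × (2.8 - 4)/(5 - 4) × (2.8 - 6)/(5 - 6) = 0.102400
L_4(2.8) = (2.8 - 2)/(6 - 2) × (2.8 - 3)/(6 - 3) × (2.8 - 4)/(6 - 4) × (2.8 - 5)/(6 - 5) = -0.017600

P(2.8) = 9×L_0(2.8) + 7×L_1(2.8) + 20×L_2(2.8) + 20×L_3(2.8) + 19×L_4(2.8)
P(2.8) = 4.600000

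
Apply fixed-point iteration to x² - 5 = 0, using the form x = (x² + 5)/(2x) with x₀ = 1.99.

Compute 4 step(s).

Equation: x² - 5 = 0
Fixed-point form: x = (x² + 5)/(2x)
x₀ = 1.99

x_1 = g(1.990000) = 2.251281
x_2 = g(2.251281) = 2.236119
x_3 = g(2.236119) = 2.236068
x_4 = g(2.236068) = 2.236068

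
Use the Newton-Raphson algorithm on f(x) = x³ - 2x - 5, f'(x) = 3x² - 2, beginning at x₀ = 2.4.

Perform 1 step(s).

f(x) = x³ - 2x - 5
f'(x) = 3x² - 2
x₀ = 2.4

Newton-Raphson formula: x_{n+1} = x_n - f(x_n)/f'(x_n)

Iteration 1:
  f(2.400000) = 4.024000
  f'(2.400000) = 15.280000
  x_1 = 2.400000 - 4.024000/15.280000 = 2.136649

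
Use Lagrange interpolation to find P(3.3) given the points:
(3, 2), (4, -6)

Lagrange interpolation formula:
P(x) = Σ yᵢ × Lᵢ(x)
where Lᵢ(x) = Π_{j≠i} (x - xⱼ)/(xᵢ - xⱼ)

L_0(3.3) = (3.3 - 4)/(3 - 4) = 0.700000
L_1(3.3) = (3.3 - 3)/(4 - 3) = 0.300000

P(3.3) = 2×L_0(3.3) + (-6)×L_1(3.3)
P(3.3) = -0.400000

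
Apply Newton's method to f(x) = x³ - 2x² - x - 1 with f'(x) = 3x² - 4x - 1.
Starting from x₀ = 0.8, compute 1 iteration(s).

f(x) = x³ - 2x² - x - 1
f'(x) = 3x² - 4x - 1
x₀ = 0.8

Newton-Raphson formula: x_{n+1} = x_n - f(x_n)/f'(x_n)

Iteration 1:
  f(0.800000) = -2.568000
  f'(0.800000) = -2.280000
  x_1 = 0.800000 - (-2.568000)/(-2.280000) = -0.326316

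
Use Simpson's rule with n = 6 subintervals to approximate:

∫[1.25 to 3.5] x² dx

f(x) = x²
a = 1.25, b = 3.5, n = 6
h = (b - a)/n = 0.375000

Simpson's rule: (h/3)[f(x₀) + 4f(x₁) + 2f(x₂) + ... + f(xₙ)]

x_0 = 1.2500, f(x_0) = 1.562500, coefficient = 1
x_1 = 1.6250, f(x_1) = 2.640625, coefficient = 4
x_2 = 2.0000, f(x_2) = 4.000000, coefficient = 2
x_3 = 2.3750, f(x_3) = 5.640625, coefficient = 4
x_4 = 2.7500, f(x_4) = 7.562500, coefficient = 2
x_5 = 3.1250, f(x_5) = 9.765625, coefficient = 4
x_6 = 3.5000, f(x_6) = 12.250000, coefficient = 1

I ≈ (0.375000/3) × 109.125000 = 13.640625
Exact value: 13.640625
Error: 0.000000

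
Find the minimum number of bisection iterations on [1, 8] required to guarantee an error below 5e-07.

We need (b-a)/2^n ≤ 5e-07
(8 - 1)/2^n ≤ 5e-07
7/2^n ≤ 5e-07
2^n ≥ 14000000
n ≥ log₂(14000000) = 23.74
n ≥ 24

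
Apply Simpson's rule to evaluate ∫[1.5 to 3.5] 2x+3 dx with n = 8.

f(x) = 2x+3
a = 1.5, b = 3.5, n = 8
h = (b - a)/n = 0.250000

Simpson's rule: (h/3)[f(x₀) + 4f(x₁) + 2f(x₂) + ... + f(xₙ)]

x_0 = 1.5000, f(x_0) = 6.000000, coefficient = 1
x_1 = 1.7500, f(x_1) = 6.500000, coefficient = 4
x_2 = 2.0000, f(x_2) = 7.000000, coefficient = 2
x_3 = 2.2500, f(x_3) = 7.500000, coefficient = 4
x_4 = 2.5000, f(x_4) = 8.000000, coefficient = 2
x_5 = 2.7500, f(x_5) = 8.500000, coefficient = 4
x_6 = 3.0000, f(x_6) = 9.000000, coefficient = 2
x_7 = 3.2500, f(x_7) = 9.500000, coefficient = 4
x_8 = 3.5000, f(x_8) = 10.000000, coefficient = 1

I ≈ (0.250000/3) × 192.000000 = 16.000000
Exact value: 16.000000
Error: 0.000000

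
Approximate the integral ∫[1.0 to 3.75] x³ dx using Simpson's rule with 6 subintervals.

f(x) = x³
a = 1.0, b = 3.75, n = 6
h = (b - a)/n = 0.458333

Simpson's rule: (h/3)[f(x₀) + 4f(x₁) + 2f(x₂) + ... + f(xₙ)]

x_0 = 1.0000, f(x_0) = 1.000000, coefficient = 1
x_1 = 1.4583, f(x_1) = 3.101490, coefficient = 4
x_2 = 1.9167, f(x_2) = 7.041088, coefficient = 2
x_3 = 2.3750, f(x_3) = 13.396484, coefficient = 4
x_4 = 2.8333, f(x_4) = 22.745370, coefficient = 2
x_5 = 3.2917, f(x_5) = 35.665437, coefficient = 4
x_6 = 3.7500, f(x_6) = 52.734375, coefficient = 1

I ≈ (0.458333/3) × 321.960938 = 49.188477
Exact value: 49.188477
Error: 0.000000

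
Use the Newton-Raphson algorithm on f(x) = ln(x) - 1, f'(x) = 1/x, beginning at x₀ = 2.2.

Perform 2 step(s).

f(x) = ln(x) - 1
f'(x) = 1/x
x₀ = 2.2

Newton-Raphson formula: x_{n+1} = x_n - f(x_n)/f'(x_n)

Iteration 1:
  f(2.200000) = -0.211543
  f'(2.200000) = 0.454545
  x_1 = 2.200000 - (-0.211543)/0.454545 = 2.665394
Iteration 2:
  f(2.665394) = -0.019648
  f'(2.665394) = 0.375179
  x_2 = 2.665394 - (-0.019648)/0.375179 = 2.717764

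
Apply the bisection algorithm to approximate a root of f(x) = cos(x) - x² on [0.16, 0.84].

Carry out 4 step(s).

f(x) = cos(x) - x²
Initial interval: [0.16, 0.84]

Iteration 1:
  c_1 = (0.160000 + 0.840000)/2 = 0.500000
  f(c_1) = f(0.500000) = 0.627583
  f(a) × f(c) ≥ 0, new interval: [0.500000, 0.840000]
Iteration 2:
  c_2 = (0.500000 + 0.840000)/2 = 0.670000
  f(c_2) = f(0.670000) = 0.334922
  f(a) × f(c) ≥ 0, new interval: [0.670000, 0.840000]
Iteration 3:
  c_3 = (0.670000 + 0.840000)/2 = 0.755000
  f(c_3) = f(0.755000) = 0.158247
  f(a) × f(c) ≥ 0, new interval: [0.755000, 0.840000]
Iteration 4:
  c_4 = (0.755000 + 0.840000)/2 = 0.797500
  f(c_4) = f(0.797500) = 0.062492
  f(a) × f(c) ≥ 0, new interval: [0.797500, 0.840000]

After 4 iteration(s), the approximation is c_4 = 0.797500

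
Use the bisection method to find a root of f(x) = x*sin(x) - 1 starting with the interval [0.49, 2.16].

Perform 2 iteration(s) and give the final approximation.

f(x) = x*sin(x) - 1
Initial interval: [0.49, 2.16]

Iteration 1:
  c_1 = (0.490000 + 2.160000)/2 = 1.325000
  f(c_1) = f(1.325000) = 0.285176
  f(a) × f(c) < 0, new interval: [0.490000, 1.325000]
Iteration 2:
  c_2 = (0.490000 + 1.325000)/2 = 0.907500
  f(c_2) = f(0.907500) = -0.284920
  f(a) × f(c) ≥ 0, new interval: [0.907500, 1.325000]

After 2 iteration(s), the approximation is c_2 = 0.907500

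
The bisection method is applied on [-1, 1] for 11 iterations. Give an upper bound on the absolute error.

Bisection error bound: |error| ≤ (b-a)/2^n
|error| ≤ (1 - (-1))/2^11 = 2/2^11
|error| ≤ 0.0009765625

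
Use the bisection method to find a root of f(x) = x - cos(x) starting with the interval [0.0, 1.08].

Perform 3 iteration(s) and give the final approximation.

f(x) = x - cos(x)
Initial interval: [0.0, 1.08]

Iteration 1:
  c_1 = (0.000000 + 1.080000)/2 = 0.540000
  f(c_1) = f(0.540000) = -0.317709
  f(a) × f(c) ≥ 0, new interval: [0.540000, 1.080000]
Iteration 2:
  c_2 = (0.540000 + 1.080000)/2 = 0.810000
  f(c_2) = f(0.810000) = 0.120502
  f(a) × f(c) < 0, new interval: [0.540000, 0.810000]
Iteration 3:
  c_3 = (0.540000 + 0.810000)/2 = 0.675000
  f(c_3) = f(0.675000) = -0.105707
  f(a) × f(c) ≥ 0, new interval: [0.675000, 0.810000]

After 3 iteration(s), the approximation is c_3 = 0.675000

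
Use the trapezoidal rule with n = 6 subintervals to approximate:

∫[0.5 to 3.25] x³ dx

f(x) = x³
a = 0.5, b = 3.25, n = 6
h = (b - a)/n = 0.458333

Trapezoidal rule: (h/2)[f(x₀) + 2f(x₁) + 2f(x₂) + ... + f(xₙ)]

x_0 = 0.5000, f(x_0) = 0.125000, coefficient = 1
x_1 = 0.9583, f(x_1) = 0.880136, coefficient = 2
x_2 = 1.4167, f(x_2) = 2.843171, coefficient = 2
x_3 = 1.8750, f(x_3) = 6.591797, coefficient = 2
x_4 = 2.3333, f(x_4) = 12.703704, coefficient = 2
x_5 = 2.7917, f(x_5) = 21.756583, coefficient = 2
x_6 = 3.2500, f(x_6) = 34.328125, coefficient = 1

I ≈ (0.458333/2) × 124.003906 = 28.417562
Exact value: 27.875977
Error: 0.541585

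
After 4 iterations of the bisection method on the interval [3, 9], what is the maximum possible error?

Bisection error bound: |error| ≤ (b-a)/2^n
|error| ≤ (9 - 3)/2^4 = 6/2^4
|error| ≤ 0.3750000000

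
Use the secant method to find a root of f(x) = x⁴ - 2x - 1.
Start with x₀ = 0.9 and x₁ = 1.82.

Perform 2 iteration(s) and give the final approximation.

f(x) = x⁴ - 2x - 1
x₀ = 0.9, x₁ = 1.82

Secant formula: x_{n+1} = x_n - f(x_n)(x_n - x_{n-1})/(f(x_n) - f(x_{n-1}))

Iteration 1:
  f(0.900000) = -2.143900
  f(1.820000) = 6.331994
  x_2 = 1.820000 - 6.331994×(1.820000 - 0.900000)/(6.331994 - (-2.143900))
       = 1.132706
Iteration 2:
  f(1.820000) = 6.331994
  f(1.132706) = -1.619266
  x_3 = 1.132706 - (-1.619266)×(1.132706 - 1.820000)/(-1.619266 - 6.331994)
       = 1.272672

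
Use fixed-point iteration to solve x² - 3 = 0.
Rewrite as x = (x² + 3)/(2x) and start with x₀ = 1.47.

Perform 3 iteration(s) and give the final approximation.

Equation: x² - 3 = 0
Fixed-point form: x = (x² + 3)/(2x)
x₀ = 1.47

x_1 = g(1.470000) = 1.755408
x_2 = g(1.755408) = 1.732206
x_3 = g(1.732206) = 1.732051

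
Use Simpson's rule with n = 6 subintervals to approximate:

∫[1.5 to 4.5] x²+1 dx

f(x) = x²+1
a = 1.5, b = 4.5, n = 6
h = (b - a)/n = 0.500000

Simpson's rule: (h/3)[f(x₀) + 4f(x₁) + 2f(x₂) + ... + f(xₙ)]

x_0 = 1.5000, f(x_0) = 3.250000, coefficient = 1
x_1 = 2.0000, f(x_1) = 5.000000, coefficient = 4
x_2 = 2.5000, f(x_2) = 7.250000, coefficient = 2
x_3 = 3.0000, f(x_3) = 10.000000, coefficient = 4
x_4 = 3.5000, f(x_4) = 13.250000, coefficient = 2
x_5 = 4.0000, f(x_5) = 17.000000, coefficient = 4
x_6 = 4.5000, f(x_6) = 21.250000, coefficient = 1

I ≈ (0.500000/3) × 193.500000 = 32.250000
Exact value: 32.250000
Error: 0.000000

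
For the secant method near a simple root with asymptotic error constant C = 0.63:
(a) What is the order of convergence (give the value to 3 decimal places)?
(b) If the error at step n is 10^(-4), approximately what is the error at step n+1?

(a) Secant method has superlinear convergence with order φ = (1+√5)/2 ≈ 1.618.
    This means |e_{n+1}| ≈ C|e_n|^1.618.

(b) With |e_n| = 10^(-4) and C = 0.63:
    |e_{n+1}| ≈ 0.63 × (10^(-4))^1.618 = 0.63 × 10^(-6.47)

(a) ≈ 1.618 (golden ratio); (b) |e_{n+1}| ≈ 2.124e-07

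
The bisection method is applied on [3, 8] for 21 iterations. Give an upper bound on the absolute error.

Bisection error bound: |error| ≤ (b-a)/2^n
|error| ≤ (8 - 3)/2^21 = 5/2^21
|error| ≤ 0.0000023842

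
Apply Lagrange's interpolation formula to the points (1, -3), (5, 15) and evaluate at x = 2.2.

Lagrange interpolation formula:
P(x) = Σ yᵢ × Lᵢ(x)
where Lᵢ(x) = Π_{j≠i} (x - xⱼ)/(xᵢ - xⱼ)

L_0(2.2) = (2.2 - 5)/(1 - 5) = 0.700000
L_1(2.2) = (2.2 - 1)/(5 - 1) = 0.300000

P(2.2) = (-3)×L_0(2.2) + 15×L_1(2.2)
P(2.2) = 2.400000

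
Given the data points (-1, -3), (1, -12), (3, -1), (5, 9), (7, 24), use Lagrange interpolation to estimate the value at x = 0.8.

Lagrange interpolation formula:
P(x) = Σ yᵢ × Lᵢ(x)
where Lᵢ(x) = Π_{j≠i} (x - xⱼ)/(xᵢ - xⱼ)

L_0(0.8) = (0.8 - 1)/(-1 - 1) × (0.8 - 3)/(-1 - 3) × (0.8 - 5)/(-1 - 5) × (0.8 - 7)/(-1 - 7) = 0.029837
L_1(0.8) = (0.8 - (-1))/(1 - (-1)) × (0.8 - 3)/(1 - 3) × (0.8 - 5)/(1 - 5) × (0.8 - 7)/(1 - 7) = 1.074150
L_2(0.8) = (0.8 - (-1))/(3 - (-1)) × (0.8 - 1)/(3 - 1) × (0.8 - 5)/(3 - 5) × (0.8 - 7)/(3 - 7) = -0.146475
L_3(0.8) = (0.8 - (-1))/(5 - (-1)) × (0.8 - 1)/(5 - 1) × (0.8 - 3)/(5 - 3) × (0.8 - 7)/(5 - 7) = 0.051150
L_4(0.8) = (0.8 - (-1))/(7 - (-1)) × (0.8 - 1)/(7 - 1) × (0.8 - 3)/(7 - 3) × (0.8 - 5)/(7 - 5) = -0.008662

P(0.8) = (-3)×L_0(0.8) + (-12)×L_1(0.8) + (-1)×L_2(0.8) + 9×L_3(0.8) + 24×L_4(0.8)
P(0.8) = -12.580388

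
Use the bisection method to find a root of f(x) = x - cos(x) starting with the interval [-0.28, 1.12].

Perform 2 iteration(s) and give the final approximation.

f(x) = x - cos(x)
Initial interval: [-0.28, 1.12]

Iteration 1:
  c_1 = (-0.280000 + 1.120000)/2 = 0.420000
  f(c_1) = f(0.420000) = -0.493089
  f(a) × f(c) ≥ 0, new interval: [0.420000, 1.120000]
Iteration 2:
  c_2 = (0.420000 + 1.120000)/2 = 0.770000
  f(c_2) = f(0.770000) = 0.052089
  f(a) × f(c) < 0, new interval: [0.420000, 0.770000]

After 2 iteration(s), the approximation is c_2 = 0.770000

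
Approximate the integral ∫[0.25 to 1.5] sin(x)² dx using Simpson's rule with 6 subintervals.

f(x) = sin(x)²
a = 0.25, b = 1.5, n = 6
h = (b - a)/n = 0.208333

Simpson's rule: (h/3)[f(x₀) + 4f(x₁) + 2f(x₂) + ... + f(xₙ)]

x_0 = 0.2500, f(x_0) = 0.061209, coefficient = 1
x_1 = 0.4583, f(x_1) = 0.195766, coefficient = 4
x_2 = 0.6667, f(x_2) = 0.382381, coefficient = 2
x_3 = 0.8750, f(x_3) = 0.589123, coefficient = 4
x_4 = 1.0833, f(x_4) = 0.780615, coefficient = 2
x_5 = 1.2917, f(x_5) = 0.924089, coefficient = 4
x_6 = 1.5000, f(x_6) = 0.994996, coefficient = 1

I ≈ (0.208333/3) × 10.218108 = 0.709591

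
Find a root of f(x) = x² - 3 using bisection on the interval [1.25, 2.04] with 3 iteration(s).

f(x) = x² - 3
Initial interval: [1.25, 2.04]

Iteration 1:
  c_1 = (1.250000 + 2.040000)/2 = 1.645000
  f(c_1) = f(1.645000) = -0.293975
  f(a) × f(c) ≥ 0, new interval: [1.645000, 2.040000]
Iteration 2:
  c_2 = (1.645000 + 2.040000)/2 = 1.842500
  f(c_2) = f(1.842500) = 0.394806
  f(a) × f(c) < 0, new interval: [1.645000, 1.842500]
Iteration 3:
  c_3 = (1.645000 + 1.842500)/2 = 1.743750
  f(c_3) = f(1.743750) = 0.040664
  f(a) × f(c) < 0, new interval: [1.645000, 1.743750]

After 3 iteration(s), the approximation is c_3 = 1.743750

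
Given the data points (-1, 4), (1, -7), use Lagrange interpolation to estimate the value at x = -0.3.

Lagrange interpolation formula:
P(x) = Σ yᵢ × Lᵢ(x)
where Lᵢ(x) = Π_{j≠i} (x - xⱼ)/(xᵢ - xⱼ)

L_0(-0.3) = (-0.3 - 1)/(-1 - 1) = 0.650000
L_1(-0.3) = (-0.3 - (-1))/(1 - (-1)) = 0.350000

P(-0.3) = 4×L_0(-0.3) + (-7)×L_1(-0.3)
P(-0.3) = 0.150000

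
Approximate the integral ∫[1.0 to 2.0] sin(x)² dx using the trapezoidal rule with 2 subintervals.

f(x) = sin(x)²
a = 1.0, b = 2.0, n = 2
h = (b - a)/n = 0.500000

Trapezoidal rule: (h/2)[f(x₀) + 2f(x₁) + 2f(x₂) + ... + f(xₙ)]

x_0 = 1.0000, f(x_0) = 0.708073, coefficient = 1
x_1 = 1.5000, f(x_1) = 0.994996, coefficient = 2
x_2 = 2.0000, f(x_2) = 0.826822, coefficient = 1

I ≈ (0.500000/2) × 3.524888 = 0.881222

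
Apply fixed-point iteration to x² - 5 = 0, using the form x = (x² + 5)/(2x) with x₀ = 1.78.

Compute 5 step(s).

Equation: x² - 5 = 0
Fixed-point form: x = (x² + 5)/(2x)
x₀ = 1.78

x_1 = g(1.780000) = 2.294494
x_2 = g(2.294494) = 2.236812
x_3 = g(2.236812) = 2.236068
x_4 = g(2.236068) = 2.236068
x_5 = g(2.236068) = 2.236068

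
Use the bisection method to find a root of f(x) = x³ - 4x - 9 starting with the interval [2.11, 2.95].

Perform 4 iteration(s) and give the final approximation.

f(x) = x³ - 4x - 9
Initial interval: [2.11, 2.95]

Iteration 1:
  c_1 = (2.110000 + 2.950000)/2 = 2.530000
  f(c_1) = f(2.530000) = -2.925723
  f(a) × f(c) ≥ 0, new interval: [2.530000, 2.950000]
Iteration 2:
  c_2 = (2.530000 + 2.950000)/2 = 2.740000
  f(c_2) = f(2.740000) = 0.610824
  f(a) × f(c) < 0, new interval: [2.530000, 2.740000]
Iteration 3:
  c_3 = (2.530000 + 2.740000)/2 = 2.635000
  f(c_3) = f(2.635000) = -1.244602
  f(a) × f(c) ≥ 0, new interval: [2.635000, 2.740000]
Iteration 4:
  c_4 = (2.635000 + 2.740000)/2 = 2.687500
  f(c_4) = f(2.687500) = -0.339111
  f(a) × f(c) ≥ 0, new interval: [2.687500, 2.740000]

After 4 iteration(s), the approximation is c_4 = 2.687500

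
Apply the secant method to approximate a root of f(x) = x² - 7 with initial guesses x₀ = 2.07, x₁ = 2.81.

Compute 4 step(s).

f(x) = x² - 7
x₀ = 2.07, x₁ = 2.81

Secant formula: x_{n+1} = x_n - f(x_n)(x_n - x_{n-1})/(f(x_n) - f(x_{n-1}))

Iteration 1:
  f(2.070000) = -2.715100
  f(2.810000) = 0.896100
  x_2 = 2.810000 - 0.896100×(2.810000 - 2.070000)/(0.896100 - (-2.715100))
       = 2.626373
Iteration 2:
  f(2.810000) = 0.896100
  f(2.626373) = -0.102165
  x_3 = 2.626373 - (-0.102165)×(2.626373 - 2.810000)/(-0.102165 - 0.896100)
       = 2.645166
Iteration 3:
  f(2.626373) = -0.102165
  f(2.645166) = -0.003098
  x_4 = 2.645166 - (-0.003098)×(2.645166 - 2.626373)/(-0.003098 - (-0.102165))
       = 2.645753
Iteration 4:
  f(2.645166) = -0.003098
  f(2.645753) = 0.000011
  x_5 = 2.645753 - 0.000011×(2.645753 - 2.645166)/(0.000011 - (-0.003098))
       = 2.645751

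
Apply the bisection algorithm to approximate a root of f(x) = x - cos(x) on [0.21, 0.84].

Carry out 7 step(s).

f(x) = x - cos(x)
Initial interval: [0.21, 0.84]

Iteration 1:
  c_1 = (0.210000 + 0.840000)/2 = 0.525000
  f(c_1) = f(0.525000) = -0.340324
  f(a) × f(c) ≥ 0, new interval: [0.525000, 0.840000]
Iteration 2:
  c_2 = (0.525000 + 0.840000)/2 = 0.682500
  f(c_2) = f(0.682500) = -0.093498
  f(a) × f(c) ≥ 0, new interval: [0.682500, 0.840000]
Iteration 3:
  c_3 = (0.682500 + 0.840000)/2 = 0.761250
  f(c_3) = f(0.761250) = 0.037276
  f(a) × f(c) < 0, new interval: [0.682500, 0.761250]
Iteration 4:
  c_4 = (0.682500 + 0.761250)/2 = 0.721875
  f(c_4) = f(0.721875) = -0.028693
  f(a) × f(c) ≥ 0, new interval: [0.721875, 0.761250]
Iteration 5:
  c_5 = (0.721875 + 0.761250)/2 = 0.741563
  f(c_5) = f(0.741563) = 0.004148
  f(a) × f(c) < 0, new interval: [0.721875, 0.741563]
Iteration 6:
  c_6 = (0.721875 + 0.741563)/2 = 0.731719
  f(c_6) = f(0.731719) = -0.012308
  f(a) × f(c) ≥ 0, new interval: [0.731719, 0.741563]
Iteration 7:
  c_7 = (0.731719 + 0.741563)/2 = 0.736641
  f(c_7) = f(0.736641) = -0.004089
  f(a) × f(c) ≥ 0, new interval: [0.736641, 0.741563]

After 7 iteration(s), the approximation is c_7 = 0.736641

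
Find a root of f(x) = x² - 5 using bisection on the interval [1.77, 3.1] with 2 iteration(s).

f(x) = x² - 5
Initial interval: [1.77, 3.1]

Iteration 1:
  c_1 = (1.770000 + 3.100000)/2 = 2.435000
  f(c_1) = f(2.435000) = 0.929225
  f(a) × f(c) < 0, new interval: [1.770000, 2.435000]
Iteration 2:
  c_2 = (1.770000 + 2.435000)/2 = 2.102500
  f(c_2) = f(2.102500) = -0.579494
  f(a) × f(c) ≥ 0, new interval: [2.102500, 2.435000]

After 2 iteration(s), the approximation is c_2 = 2.102500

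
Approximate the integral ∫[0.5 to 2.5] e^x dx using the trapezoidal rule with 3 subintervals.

f(x) = e^x
a = 0.5, b = 2.5, n = 3
h = (b - a)/n = 0.666667

Trapezoidal rule: (h/2)[f(x₀) + 2f(x₁) + 2f(x₂) + ... + f(xₙ)]

x_0 = 0.5000, f(x_0) = 1.648721, coefficient = 1
x_1 = 1.1667, f(x_1) = 3.211271, coefficient = 2
x_2 = 1.8333, f(x_2) = 6.254701, coefficient = 2
x_3 = 2.5000, f(x_3) = 12.182494, coefficient = 1

I ≈ (0.666667/2) × 32.763158 = 10.921053
Exact value: 10.533773
Error: 0.387280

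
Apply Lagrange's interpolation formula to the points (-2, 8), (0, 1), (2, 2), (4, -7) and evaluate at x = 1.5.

Lagrange interpolation formula:
P(x) = Σ yᵢ × Lᵢ(x)
where Lᵢ(x) = Π_{j≠i} (x - xⱼ)/(xᵢ - xⱼ)

L_0(1.5) = (1.5 - 0)/(-2 - 0) × (1.5 - 2)/(-2 - 2) × (1.5 - 4)/(-2 - 4) = -0.039062
L_1(1.5) = (1.5 - (-2))/(0 - (-2)) × (1.5 - 2)/(0 - 2) × (1.5 - 4)/(0 - 4) = 0.273438
L_2(1.5) = (1.5 - (-2))/(2 - (-2)) × (1.5 - 0)/(2 - 0) × (1.5 - 4)/(2 - 4) = 0.820312
L_3(1.5) = (1.5 - (-2))/(4 - (-2)) × (1.5 - 0)/(4 - 0) × (1.5 - 2)/(4 - 2) = -0.054688

P(1.5) = 8×L_0(1.5) + 1×L_1(1.5) + 2×L_2(1.5) + (-7)×L_3(1.5)
P(1.5) = 1.984375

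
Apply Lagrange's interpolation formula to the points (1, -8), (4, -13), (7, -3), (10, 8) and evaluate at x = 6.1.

Lagrange interpolation formula:
P(x) = Σ yᵢ × Lᵢ(x)
where Lᵢ(x) = Π_{j≠i} (x - xⱼ)/(xᵢ - xⱼ)

L_0(6.1) = (6.1 - 4)/(1 - 4) × (6.1 - 7)/(1 - 7) × (6.1 - 10)/(1 - 10) = -0.045500
L_1(6.1) = (6.1 - 1)/(4 - 1) × (6.1 - 7)/(4 - 7) × (6.1 - 10)/(4 - 10) = 0.331500
L_2(6.1) = (6.1 - 1)/(7 - 1) × (6.1 - 4)/(7 - 4) × (6.1 - 10)/(7 - 10) = 0.773500
L_3(6.1) = (6.1 - 1)/(10 - 1) × (6.1 - 4)/(10 - 4) × (6.1 - 7)/(10 - 7) = -0.059500

P(6.1) = (-8)×L_0(6.1) + (-13)×L_1(6.1) + (-3)×L_2(6.1) + 8×L_3(6.1)
P(6.1) = -6.742000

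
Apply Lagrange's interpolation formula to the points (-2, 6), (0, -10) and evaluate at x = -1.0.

Lagrange interpolation formula:
P(x) = Σ yᵢ × Lᵢ(x)
where Lᵢ(x) = Π_{j≠i} (x - xⱼ)/(xᵢ - xⱼ)

L_0(-1.0) = (-1.0 - 0)/(-2 - 0) = 0.500000
L_1(-1.0) = (-1.0 - (-2))/(0 - (-2)) = 0.500000

P(-1.0) = 6×L_0(-1.0) + (-10)×L_1(-1.0)
P(-1.0) = -2.000000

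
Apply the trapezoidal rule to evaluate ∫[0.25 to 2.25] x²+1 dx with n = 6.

f(x) = x²+1
a = 0.25, b = 2.25, n = 6
h = (b - a)/n = 0.333333

Trapezoidal rule: (h/2)[f(x₀) + 2f(x₁) + 2f(x₂) + ... + f(xₙ)]

x_0 = 0.2500, f(x_0) = 1.062500, coefficient = 1
x_1 = 0.5833, f(x_1) = 1.340278, coefficient = 2
x_2 = 0.9167, f(x_2) = 1.840278, coefficient = 2
x_3 = 1.2500, f(x_3) = 2.562500, coefficient = 2
x_4 = 1.5833, f(x_4) = 3.506944, coefficient = 2
x_5 = 1.9167, f(x_5) = 4.673611, coefficient = 2
x_6 = 2.2500, f(x_6) = 6.062500, coefficient = 1

I ≈ (0.333333/2) × 34.972222 = 5.828704
Exact value: 5.791667
Error: 0.037037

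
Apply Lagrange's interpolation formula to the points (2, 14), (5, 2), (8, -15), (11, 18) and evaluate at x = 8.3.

Lagrange interpolation formula:
P(x) = Σ yᵢ × Lᵢ(x)
where Lᵢ(x) = Π_{j≠i} (x - xⱼ)/(xᵢ - xⱼ)

L_0(8.3) = (8.3 - 5)/(2 - 5) × (8.3 - 8)/(2 - 8) × (8.3 - 11)/(2 - 11) = 0.016500
L_1(8.3) = (8.3 - 2)/(5 - 2) × (8.3 - 8)/(5 - 8) × (8.3 - 11)/(5 - 11) = -0.094500
L_2(8.3) = (8.3 - 2)/(8 - 2) × (8.3 - 5)/(8 - 5) × (8.3 - 11)/(8 - 11) = 1.039500
L_3(8.3) = (8.3 - 2)/(11 - 2) × (8.3 - 5)/(11 - 5) × (8.3 - 8)/(11 - 8) = 0.038500

P(8.3) = 14×L_0(8.3) + 2×L_1(8.3) + (-15)×L_2(8.3) + 18×L_3(8.3)
P(8.3) = -14.857500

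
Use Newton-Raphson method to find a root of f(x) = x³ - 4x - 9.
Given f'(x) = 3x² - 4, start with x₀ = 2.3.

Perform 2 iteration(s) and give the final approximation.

f(x) = x³ - 4x - 9
f'(x) = 3x² - 4
x₀ = 2.3

Newton-Raphson formula: x_{n+1} = x_n - f(x_n)/f'(x_n)

Iteration 1:
  f(2.300000) = -6.033000
  f'(2.300000) = 11.870000
  x_1 = 2.300000 - (-6.033000)/11.870000 = 2.808256
Iteration 2:
  f(2.808256) = 1.913732
  f'(2.808256) = 19.658907
  x_2 = 2.808256 - 1.913732/19.658907 = 2.710909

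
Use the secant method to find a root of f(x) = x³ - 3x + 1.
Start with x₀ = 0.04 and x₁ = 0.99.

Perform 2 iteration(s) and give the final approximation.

f(x) = x³ - 3x + 1
x₀ = 0.04, x₁ = 0.99

Secant formula: x_{n+1} = x_n - f(x_n)(x_n - x_{n-1})/(f(x_n) - f(x_{n-1}))

Iteration 1:
  f(0.040000) = 0.880064
  f(0.990000) = -0.999701
  x_2 = 0.990000 - (-0.999701)×(0.990000 - 0.040000)/(-0.999701 - 0.880064)
       = 0.484769
Iteration 2:
  f(0.990000) = -0.999701
  f(0.484769) = -0.340385
  x_3 = 0.484769 - (-0.340385)×(0.484769 - 0.990000)/(-0.340385 - (-0.999701))
       = 0.223933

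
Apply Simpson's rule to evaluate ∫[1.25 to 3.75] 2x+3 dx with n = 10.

f(x) = 2x+3
a = 1.25, b = 3.75, n = 10
h = (b - a)/n = 0.250000

Simpson's rule: (h/3)[f(x₀) + 4f(x₁) + 2f(x₂) + ... + f(xₙ)]

x_0 = 1.2500, f(x_0) = 5.500000, coefficient = 1
x_1 = 1.5000, f(x_1) = 6.000000, coefficient = 4
x_2 = 1.7500, f(x_2) = 6.500000, coefficient = 2
x_3 = 2.0000, f(x_3) = 7.000000, coefficient = 4
x_4 = 2.2500, f(x_4) = 7.500000, coefficient = 2
x_5 = 2.5000, f(x_5) = 8.000000, coefficient = 4
x_6 = 2.7500, f(x_6) = 8.500000, coefficient = 2
x_7 = 3.0000, f(x_7) = 9.000000, coefficient = 4
x_8 = 3.2500, f(x_8) = 9.500000, coefficient = 2
x_9 = 3.5000, f(x_9) = 10.000000, coefficient = 4
x_10 = 3.7500, f(x_10) = 10.500000, coefficient = 1

I ≈ (0.250000/3) × 240.000000 = 20.000000
Exact value: 20.000000
Error: 0.000000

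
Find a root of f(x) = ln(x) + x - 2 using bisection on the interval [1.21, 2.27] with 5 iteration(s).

f(x) = ln(x) + x - 2
Initial interval: [1.21, 2.27]

Iteration 1:
  c_1 = (1.210000 + 2.270000)/2 = 1.740000
  f(c_1) = f(1.740000) = 0.293885
  f(a) × f(c) < 0, new interval: [1.210000, 1.740000]
Iteration 2:
  c_2 = (1.210000 + 1.740000)/2 = 1.475000
  f(c_2) = f(1.475000) = -0.136342
  f(a) × f(c) ≥ 0, new interval: [1.475000, 1.740000]
Iteration 3:
  c_3 = (1.475000 + 1.740000)/2 = 1.607500
  f(c_3) = f(1.607500) = 0.082180
  f(a) × f(c) < 0, new interval: [1.475000, 1.607500]
Iteration 4:
  c_4 = (1.475000 + 1.607500)/2 = 1.541250
  f(c_4) = f(1.541250) = -0.026156
  f(a) × f(c) ≥ 0, new interval: [1.541250, 1.607500]
Iteration 5:
  c_5 = (1.541250 + 1.607500)/2 = 1.574375
  f(c_5) = f(1.574375) = 0.028233
  f(a) × f(c) < 0, new interval: [1.541250, 1.574375]

After 5 iteration(s), the approximation is c_5 = 1.574375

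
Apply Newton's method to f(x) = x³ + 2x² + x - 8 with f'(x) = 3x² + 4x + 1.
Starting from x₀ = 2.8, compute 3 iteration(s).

f(x) = x³ + 2x² + x - 8
f'(x) = 3x² + 4x + 1
x₀ = 2.8

Newton-Raphson formula: x_{n+1} = x_n - f(x_n)/f'(x_n)

Iteration 1:
  f(2.800000) = 32.432000
  f'(2.800000) = 35.720000
  x_1 = 2.800000 - 32.432000/35.720000 = 1.892049
Iteration 2:
  f(1.892049) = 7.825004
  f'(1.892049) = 19.307748
  x_2 = 1.892049 - 7.825004/19.307748 = 1.486771
Iteration 3:
  f(1.486771) = 1.194242
  f'(1.486771) = 13.578553
  x_3 = 1.486771 - 1.194242/13.578553 = 1.398821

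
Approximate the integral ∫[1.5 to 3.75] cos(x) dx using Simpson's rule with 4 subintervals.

f(x) = cos(x)
a = 1.5, b = 3.75, n = 4
h = (b - a)/n = 0.562500

Simpson's rule: (h/3)[f(x₀) + 4f(x₁) + 2f(x₂) + ... + f(xₙ)]

x_0 = 1.5000, f(x_0) = 0.070737, coefficient = 1
x_1 = 2.0625, f(x_1) = -0.472128, coefficient = 4
x_2 = 2.6250, f(x_2) = -0.869507, coefficient = 2
x_3 = 3.1875, f(x_3) = -0.998946, coefficient = 4
x_4 = 3.7500, f(x_4) = -0.820559, coefficient = 1

I ≈ (0.562500/3) × -8.373136 = -1.569963
Exact value: -1.569056
Error: 0.000907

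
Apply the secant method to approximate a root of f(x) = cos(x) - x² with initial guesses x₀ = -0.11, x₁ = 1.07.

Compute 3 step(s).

f(x) = cos(x) - x²
x₀ = -0.11, x₁ = 1.07

Secant formula: x_{n+1} = x_n - f(x_n)(x_n - x_{n-1})/(f(x_n) - f(x_{n-1}))

Iteration 1:
  f(-0.110000) = 0.981856
  f(1.070000) = -0.664776
  x_2 = 1.070000 - (-0.664776)×(1.070000 - (-0.110000))/(-0.664776 - 0.981856)
       = 0.593612
Iteration 2:
  f(1.070000) = -0.664776
  f(0.593612) = 0.476550
  x_3 = 0.593612 - 0.476550×(0.593612 - 1.070000)/(0.476550 - (-0.664776))
       = 0.792524
Iteration 3:
  f(0.593612) = 0.476550
  f(0.792524) = 0.073957
  x_4 = 0.792524 - 0.073957×(0.792524 - 0.593612)/(0.073957 - 0.476550)
       = 0.829064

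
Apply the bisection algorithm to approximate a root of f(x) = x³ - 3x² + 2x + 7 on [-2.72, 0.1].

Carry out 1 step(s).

f(x) = x³ - 3x² + 2x + 7
Initial interval: [-2.72, 0.1]

Iteration 1:
  c_1 = (-2.720000 + 0.100000)/2 = -1.310000
  f(c_1) = f(-1.310000) = -3.016391
  f(a) × f(c) ≥ 0, new interval: [-1.310000, 0.100000]

After 1 iteration(s), the approximation is c_1 = -1.310000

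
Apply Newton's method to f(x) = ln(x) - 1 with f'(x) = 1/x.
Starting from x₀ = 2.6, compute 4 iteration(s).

f(x) = ln(x) - 1
f'(x) = 1/x
x₀ = 2.6

Newton-Raphson formula: x_{n+1} = x_n - f(x_n)/f'(x_n)

Iteration 1:
  f(2.600000) = -0.044489
  f'(2.600000) = 0.384615
  x_1 = 2.600000 - (-0.044489)/0.384615 = 2.715670
Iteration 2:
  f(2.715670) = -0.000961
  f'(2.715670) = 0.368233
  x_2 = 2.715670 - (-0.000961)/0.368233 = 2.718281
Iteration 3:
  f(2.718281) = 0.000000
  f'(2.718281) = 0.367880
  x_3 = 2.718281 - 0.000000/0.367880 = 2.718282
Iteration 4:
  f(2.718282) = 0.000000
  f'(2.718282) = 0.367879
  x_4 = 2.718282 - 0.000000/0.367879 = 2.718282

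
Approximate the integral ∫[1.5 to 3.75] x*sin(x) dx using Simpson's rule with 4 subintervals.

f(x) = x*sin(x)
a = 1.5, b = 3.75, n = 4
h = (b - a)/n = 0.562500

Simpson's rule: (h/3)[f(x₀) + 4f(x₁) + 2f(x₂) + ... + f(xₙ)]

x_0 = 1.5000, f(x_0) = 1.496242, coefficient = 1
x_1 = 2.0625, f(x_1) = 1.818155, coefficient = 4
x_2 = 2.6250, f(x_2) = 1.296541, coefficient = 2
x_3 = 3.1875, f(x_3) = -0.146278, coefficient = 4
x_4 = 3.7500, f(x_4) = -2.143355, coefficient = 1

I ≈ (0.562500/3) × 8.633477 = 1.618777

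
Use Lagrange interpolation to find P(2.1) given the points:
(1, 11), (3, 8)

Lagrange interpolation formula:
P(x) = Σ yᵢ × Lᵢ(x)
where Lᵢ(x) = Π_{j≠i} (x - xⱼ)/(xᵢ - xⱼ)

L_0(2.1) = (2.1 - 3)/(1 - 3) = 0.450000
L_1(2.1) = (2.1 - 1)/(3 - 1) = 0.550000

P(2.1) = 11×L_0(2.1) + 8×L_1(2.1)
P(2.1) = 9.350000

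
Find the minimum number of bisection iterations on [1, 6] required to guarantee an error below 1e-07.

We need (b-a)/2^n ≤ 1e-07
(6 - 1)/2^n ≤ 1e-07
5/2^n ≤ 1e-07
2^n ≥ 50000000
n ≥ log₂(50000000) = 25.58
n ≥ 26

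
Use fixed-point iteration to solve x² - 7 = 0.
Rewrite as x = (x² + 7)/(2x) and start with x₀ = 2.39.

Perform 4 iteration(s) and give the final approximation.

Equation: x² - 7 = 0
Fixed-point form: x = (x² + 7)/(2x)
x₀ = 2.39

x_1 = g(2.390000) = 2.659435
x_2 = g(2.659435) = 2.645787
x_3 = g(2.645787) = 2.645751
x_4 = g(2.645751) = 2.645751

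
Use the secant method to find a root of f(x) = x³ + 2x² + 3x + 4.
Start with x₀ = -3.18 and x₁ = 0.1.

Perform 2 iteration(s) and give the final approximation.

f(x) = x³ + 2x² + 3x + 4
x₀ = -3.18, x₁ = 0.1

Secant formula: x_{n+1} = x_n - f(x_n)(x_n - x_{n-1})/(f(x_n) - f(x_{n-1}))

Iteration 1:
  f(-3.180000) = -17.472632
  f(0.100000) = 4.321000
  x_2 = 0.100000 - 4.321000×(0.100000 - (-3.180000))/(4.321000 - (-17.472632))
       = -0.550322
Iteration 2:
  f(0.100000) = 4.321000
  f(-0.550322) = 2.788075
  x_3 = -0.550322 - 2.788075×(-0.550322 - 0.100000)/(2.788075 - 4.321000)
       = -1.733124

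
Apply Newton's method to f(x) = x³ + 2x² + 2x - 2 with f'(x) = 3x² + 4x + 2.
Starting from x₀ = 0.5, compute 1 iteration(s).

f(x) = x³ + 2x² + 2x - 2
f'(x) = 3x² + 4x + 2
x₀ = 0.5

Newton-Raphson formula: x_{n+1} = x_n - f(x_n)/f'(x_n)

Iteration 1:
  f(0.500000) = -0.375000
  f'(0.500000) = 4.750000
  x_1 = 0.500000 - (-0.375000)/4.750000 = 0.578947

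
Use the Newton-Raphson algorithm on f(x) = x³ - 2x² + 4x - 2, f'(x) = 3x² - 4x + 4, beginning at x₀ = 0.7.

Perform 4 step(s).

f(x) = x³ - 2x² + 4x - 2
f'(x) = 3x² - 4x + 4
x₀ = 0.7

Newton-Raphson formula: x_{n+1} = x_n - f(x_n)/f'(x_n)

Iteration 1:
  f(0.700000) = 0.163000
  f'(0.700000) = 2.670000
  x_1 = 0.700000 - 0.163000/2.670000 = 0.638951
Iteration 2:
  f(0.638951) = 0.000145
  f'(0.638951) = 2.668971
  x_2 = 0.638951 - 0.000145/2.668971 = 0.638897
Iteration 3:
  f(0.638897) = 0.000000
  f'(0.638897) = 2.668980
  x_3 = 0.638897 - 0.000000/2.668980 = 0.638897
Iteration 4:
  f(0.638897) = 0.000000
  f'(0.638897) = 2.668980
  x_4 = 0.638897 - 0.000000/2.668980 = 0.638897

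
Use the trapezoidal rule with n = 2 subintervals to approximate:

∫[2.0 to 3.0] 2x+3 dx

f(x) = 2x+3
a = 2.0, b = 3.0, n = 2
h = (b - a)/n = 0.500000

Trapezoidal rule: (h/2)[f(x₀) + 2f(x₁) + 2f(x₂) + ... + f(xₙ)]

x_0 = 2.0000, f(x_0) = 7.000000, coefficient = 1
x_1 = 2.5000, f(x_1) = 8.000000, coefficient = 2
x_2 = 3.0000, f(x_2) = 9.000000, coefficient = 1

I ≈ (0.500000/2) × 32.000000 = 8.000000
Exact value: 8.000000
Error: 0.000000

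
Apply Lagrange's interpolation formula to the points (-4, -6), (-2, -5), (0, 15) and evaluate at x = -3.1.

Lagrange interpolation formula:
P(x) = Σ yᵢ × Lᵢ(x)
where Lᵢ(x) = Π_{j≠i} (x - xⱼ)/(xᵢ - xⱼ)

L_0(-3.1) = (-3.1 - (-2))/(-4 - (-2)) × (-3.1 - 0)/(-4 - 0) = 0.426250
L_1(-3.1) = (-3.1 - (-4))/(-2 - (-4)) × (-3.1 - 0)/(-2 - 0) = 0.697500
L_2(-3.1) = (-3.1 - (-4))/(0 - (-4)) × (-3.1 - (-2))/(0 - (-2)) = -0.123750

P(-3.1) = (-6)×L_0(-3.1) + (-5)×L_1(-3.1) + 15×L_2(-3.1)
P(-3.1) = -7.901250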